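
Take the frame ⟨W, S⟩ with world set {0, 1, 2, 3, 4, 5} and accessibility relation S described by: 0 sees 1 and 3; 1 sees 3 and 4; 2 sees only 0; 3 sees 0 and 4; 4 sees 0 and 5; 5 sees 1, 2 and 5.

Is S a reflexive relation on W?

Reflexive: no — 0 is not related to itself.

No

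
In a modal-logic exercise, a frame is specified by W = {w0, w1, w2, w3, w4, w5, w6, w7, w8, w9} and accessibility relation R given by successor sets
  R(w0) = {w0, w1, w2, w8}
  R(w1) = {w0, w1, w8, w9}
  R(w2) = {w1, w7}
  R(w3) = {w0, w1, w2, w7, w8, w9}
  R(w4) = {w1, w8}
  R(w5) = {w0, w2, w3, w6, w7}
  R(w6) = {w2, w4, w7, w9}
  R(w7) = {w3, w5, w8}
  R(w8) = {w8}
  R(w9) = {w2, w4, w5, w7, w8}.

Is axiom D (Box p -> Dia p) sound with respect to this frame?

The schema D characterises exactly the serial frames.
Serial: yes — every world has a successor (e.g. w0 R w0).

Yes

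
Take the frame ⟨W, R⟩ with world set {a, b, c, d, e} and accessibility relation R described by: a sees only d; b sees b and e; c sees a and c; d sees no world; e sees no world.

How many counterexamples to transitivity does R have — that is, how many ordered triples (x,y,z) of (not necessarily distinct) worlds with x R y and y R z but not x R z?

Enumerating: (c,a,d).

1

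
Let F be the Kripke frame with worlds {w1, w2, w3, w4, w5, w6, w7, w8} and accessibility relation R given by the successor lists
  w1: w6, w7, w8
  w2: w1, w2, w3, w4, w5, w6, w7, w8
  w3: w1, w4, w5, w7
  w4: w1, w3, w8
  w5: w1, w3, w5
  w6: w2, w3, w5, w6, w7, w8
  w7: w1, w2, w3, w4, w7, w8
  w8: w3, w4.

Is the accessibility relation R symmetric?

No

Symmetric: no — w1 R w6 but not w6 R w1.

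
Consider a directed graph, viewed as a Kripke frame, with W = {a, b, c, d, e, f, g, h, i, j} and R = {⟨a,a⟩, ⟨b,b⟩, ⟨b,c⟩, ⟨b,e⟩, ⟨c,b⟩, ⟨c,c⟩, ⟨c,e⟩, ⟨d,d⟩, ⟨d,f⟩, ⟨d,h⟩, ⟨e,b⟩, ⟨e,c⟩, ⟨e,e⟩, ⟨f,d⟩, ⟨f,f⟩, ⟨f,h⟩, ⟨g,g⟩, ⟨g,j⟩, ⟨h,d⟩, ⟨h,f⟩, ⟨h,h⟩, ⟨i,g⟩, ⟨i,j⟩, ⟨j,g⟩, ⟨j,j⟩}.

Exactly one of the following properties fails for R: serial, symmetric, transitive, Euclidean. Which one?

symmetric

Serial: yes — every world has a successor (e.g. a R a).
Symmetric: no — i R g but not g R i.
Transitive: yes — every two-step R-path is closed by a direct edge.
Euclidean: yes — any two successors of a common world are R-related.
Only symmetric fails.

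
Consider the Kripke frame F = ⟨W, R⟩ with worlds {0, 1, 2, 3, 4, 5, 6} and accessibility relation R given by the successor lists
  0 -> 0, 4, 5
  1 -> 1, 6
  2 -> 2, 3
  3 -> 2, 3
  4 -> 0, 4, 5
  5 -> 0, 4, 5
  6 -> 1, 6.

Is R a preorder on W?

Yes

Reflexive: yes — every world is R-related to itself.
Transitive: yes — every two-step R-path is closed by a direct edge.
So R is a preorder.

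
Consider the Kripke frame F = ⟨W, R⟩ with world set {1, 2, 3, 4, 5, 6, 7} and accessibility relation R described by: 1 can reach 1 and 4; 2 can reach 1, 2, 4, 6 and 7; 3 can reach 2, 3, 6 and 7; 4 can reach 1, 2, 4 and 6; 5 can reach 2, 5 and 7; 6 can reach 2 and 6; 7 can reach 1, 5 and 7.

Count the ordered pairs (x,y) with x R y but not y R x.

Enumerating: (2,1), (2,7), (3,2), (3,6), (3,7), (4,6), (5,2), (7,1).

8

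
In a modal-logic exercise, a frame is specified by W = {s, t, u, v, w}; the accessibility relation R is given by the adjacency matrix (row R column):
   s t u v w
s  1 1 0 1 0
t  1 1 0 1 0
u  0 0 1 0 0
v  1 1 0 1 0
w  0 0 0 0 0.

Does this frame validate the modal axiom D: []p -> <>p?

No

By correspondence theory, D is valid on a frame iff R is serial.
Serial: no — w has no R-successor.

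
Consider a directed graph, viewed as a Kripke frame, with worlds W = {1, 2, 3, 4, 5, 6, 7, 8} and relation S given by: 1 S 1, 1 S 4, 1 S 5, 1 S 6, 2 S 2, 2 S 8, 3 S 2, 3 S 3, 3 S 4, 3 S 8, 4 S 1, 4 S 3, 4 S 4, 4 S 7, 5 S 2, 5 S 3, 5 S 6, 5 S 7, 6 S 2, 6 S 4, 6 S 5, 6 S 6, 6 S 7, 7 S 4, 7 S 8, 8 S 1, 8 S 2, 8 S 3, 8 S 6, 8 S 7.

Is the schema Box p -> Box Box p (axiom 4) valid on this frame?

No

Axiom 4 corresponds to the accessibility relation being transitive.
Transitive: no — 1 S 4 and 4 S 3, but not 1 S 3.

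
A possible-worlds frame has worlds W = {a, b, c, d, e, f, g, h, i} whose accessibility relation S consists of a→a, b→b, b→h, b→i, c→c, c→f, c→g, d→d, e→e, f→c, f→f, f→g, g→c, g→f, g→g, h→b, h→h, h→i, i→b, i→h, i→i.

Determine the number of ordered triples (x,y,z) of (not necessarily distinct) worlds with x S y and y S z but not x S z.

0

S is transitive; there are no such tuples.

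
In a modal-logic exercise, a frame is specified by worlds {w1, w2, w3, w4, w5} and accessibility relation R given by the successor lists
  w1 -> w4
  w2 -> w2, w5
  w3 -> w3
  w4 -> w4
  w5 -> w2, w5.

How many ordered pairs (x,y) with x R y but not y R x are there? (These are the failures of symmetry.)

1

Enumerating: (w1,w4).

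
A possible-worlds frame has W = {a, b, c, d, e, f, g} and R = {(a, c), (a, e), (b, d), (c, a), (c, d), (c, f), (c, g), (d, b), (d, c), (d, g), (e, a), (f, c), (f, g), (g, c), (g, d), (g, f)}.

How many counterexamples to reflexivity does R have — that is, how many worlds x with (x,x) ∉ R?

Enumerating: a, b, c, d, e, f, g.

7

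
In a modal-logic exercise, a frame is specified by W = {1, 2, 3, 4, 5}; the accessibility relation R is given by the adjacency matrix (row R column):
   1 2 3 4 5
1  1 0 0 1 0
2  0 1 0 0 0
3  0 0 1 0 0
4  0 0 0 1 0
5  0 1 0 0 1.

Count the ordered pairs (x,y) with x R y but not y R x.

2

Enumerating: (1,4), (5,2).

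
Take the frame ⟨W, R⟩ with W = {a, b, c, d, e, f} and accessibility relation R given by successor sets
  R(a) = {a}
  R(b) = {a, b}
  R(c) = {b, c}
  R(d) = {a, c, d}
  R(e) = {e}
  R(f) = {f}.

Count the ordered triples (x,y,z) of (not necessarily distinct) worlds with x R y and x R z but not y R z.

6

Enumerating: (b,a,b), (c,b,c), (d,a,c), (d,a,d), (d,c,a), (d,c,d).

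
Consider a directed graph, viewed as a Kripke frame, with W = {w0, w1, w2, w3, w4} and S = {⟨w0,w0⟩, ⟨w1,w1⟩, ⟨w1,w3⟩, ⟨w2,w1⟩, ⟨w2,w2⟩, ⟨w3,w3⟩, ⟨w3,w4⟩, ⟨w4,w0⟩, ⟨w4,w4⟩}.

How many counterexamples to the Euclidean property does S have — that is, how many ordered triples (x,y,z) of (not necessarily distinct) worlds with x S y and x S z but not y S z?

4

Enumerating: (w1,w3,w1), (w2,w1,w2), (w3,w4,w3), (w4,w0,w4).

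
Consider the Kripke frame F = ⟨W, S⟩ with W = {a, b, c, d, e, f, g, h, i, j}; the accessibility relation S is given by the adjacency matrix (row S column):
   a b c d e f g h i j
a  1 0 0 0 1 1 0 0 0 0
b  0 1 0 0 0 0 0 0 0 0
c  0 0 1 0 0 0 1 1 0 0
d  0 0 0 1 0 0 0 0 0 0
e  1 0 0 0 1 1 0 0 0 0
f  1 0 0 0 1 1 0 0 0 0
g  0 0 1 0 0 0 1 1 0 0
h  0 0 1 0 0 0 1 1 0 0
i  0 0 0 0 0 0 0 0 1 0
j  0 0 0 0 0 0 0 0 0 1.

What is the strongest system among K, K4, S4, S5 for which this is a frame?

Transitive (axiom 4): yes — every two-step S-path is closed by a direct edge.
Reflexive (axiom T): yes — every world is S-related to itself.
Euclidean (axiom 5): yes — any two successors of a common world are S-related.
So F validates K, K4, S4, S5. The strongest is S5.

S5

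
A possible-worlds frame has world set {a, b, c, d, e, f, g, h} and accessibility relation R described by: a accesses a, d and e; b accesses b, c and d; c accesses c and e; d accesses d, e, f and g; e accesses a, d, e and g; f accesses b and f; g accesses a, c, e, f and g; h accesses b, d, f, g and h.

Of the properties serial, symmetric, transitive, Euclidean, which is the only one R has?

serial

Serial: yes — every world has a successor (e.g. a R a).
Symmetric: no — a R d but not d R a.
Transitive: no — a R d and d R f, but not a R f.
Euclidean: no — b R c and b R d, but not c R d.
Only serial holds.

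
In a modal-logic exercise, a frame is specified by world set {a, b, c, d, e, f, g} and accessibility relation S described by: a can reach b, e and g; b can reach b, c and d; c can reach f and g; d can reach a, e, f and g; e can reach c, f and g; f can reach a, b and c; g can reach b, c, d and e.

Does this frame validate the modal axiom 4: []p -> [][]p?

No

By correspondence theory, 4 is valid on a frame iff S is transitive.
Transitive: no — a S b and b S c, but not a S c.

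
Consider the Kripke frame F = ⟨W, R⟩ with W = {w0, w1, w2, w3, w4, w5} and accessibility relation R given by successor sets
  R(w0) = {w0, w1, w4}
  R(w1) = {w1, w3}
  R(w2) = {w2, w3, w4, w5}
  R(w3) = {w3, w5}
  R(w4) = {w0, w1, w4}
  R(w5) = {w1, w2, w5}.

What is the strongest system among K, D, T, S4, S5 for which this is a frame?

T

Serial (axiom D): yes — every world has a successor (e.g. w0 R w0).
Reflexive (axiom T): yes — every world is R-related to itself.
Transitive (axiom 4): no — w0 R w1 and w1 R w3, but not w0 R w3.
Euclidean (axiom 5): no — w0 R w1 and w0 R w4, but not w1 R w4.
So F validates K, D, T; S4 would additionally require R to be transitive. The strongest is T.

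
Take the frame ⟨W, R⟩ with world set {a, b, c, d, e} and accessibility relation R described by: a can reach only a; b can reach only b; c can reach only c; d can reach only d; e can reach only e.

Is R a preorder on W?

Yes

Reflexive: yes — every world is R-related to itself.
Transitive: yes — every two-step R-path is closed by a direct edge.
So R is a preorder.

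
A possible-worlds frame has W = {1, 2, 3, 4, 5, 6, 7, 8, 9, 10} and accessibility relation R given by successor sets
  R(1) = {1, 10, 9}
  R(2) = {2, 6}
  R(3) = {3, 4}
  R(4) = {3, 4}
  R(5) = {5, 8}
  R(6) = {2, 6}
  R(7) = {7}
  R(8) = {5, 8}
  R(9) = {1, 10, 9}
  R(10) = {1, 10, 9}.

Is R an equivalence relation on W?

Yes

Reflexive: yes — every world is R-related to itself.
Symmetric: yes — every pair in R has its reverse in R.
Transitive: yes — every two-step R-path is closed by a direct edge.
So R is an equivalence relation.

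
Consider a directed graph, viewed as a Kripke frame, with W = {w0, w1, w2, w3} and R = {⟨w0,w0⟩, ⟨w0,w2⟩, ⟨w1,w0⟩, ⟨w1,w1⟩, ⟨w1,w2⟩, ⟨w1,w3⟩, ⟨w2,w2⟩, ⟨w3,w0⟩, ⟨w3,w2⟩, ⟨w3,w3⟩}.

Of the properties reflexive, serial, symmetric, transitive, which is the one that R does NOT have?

Reflexive: yes — every world is R-related to itself.
Serial: yes — every world has a successor (e.g. w0 R w0).
Symmetric: no — w0 R w2 but not w2 R w0.
Transitive: yes — every two-step R-path is closed by a direct edge.
Only symmetric fails.

symmetric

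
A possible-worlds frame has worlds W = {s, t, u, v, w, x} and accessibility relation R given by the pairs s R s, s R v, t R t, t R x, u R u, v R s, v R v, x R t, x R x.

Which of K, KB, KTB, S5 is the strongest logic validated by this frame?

KB

Symmetric (axiom B): yes — every pair in R has its reverse in R.
Reflexive (axiom T): no — w is not related to itself.
Euclidean (axiom 5): yes — any two successors of a common world are R-related.
So F validates K, KB; KTB would additionally require R to be reflexive. The strongest is KB.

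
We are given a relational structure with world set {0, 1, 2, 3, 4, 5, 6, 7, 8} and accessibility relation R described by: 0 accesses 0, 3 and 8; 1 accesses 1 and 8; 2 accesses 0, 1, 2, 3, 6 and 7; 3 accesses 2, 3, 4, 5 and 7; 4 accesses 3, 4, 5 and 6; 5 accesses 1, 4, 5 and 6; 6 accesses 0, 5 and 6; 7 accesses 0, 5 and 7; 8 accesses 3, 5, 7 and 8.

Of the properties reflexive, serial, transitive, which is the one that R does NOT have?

Reflexive: yes — every world is R-related to itself.
Serial: yes — every world has a successor (e.g. 0 R 0).
Transitive: no — 0 R 3 and 3 R 2, but not 0 R 2.
Only transitive fails.

transitive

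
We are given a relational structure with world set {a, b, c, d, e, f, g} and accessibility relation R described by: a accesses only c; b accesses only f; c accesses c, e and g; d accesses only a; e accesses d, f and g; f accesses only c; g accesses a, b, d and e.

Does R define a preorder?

Reflexive: no — a is not related to itself.
Transitive: no — a R c and c R e, but not a R e.
So R is not a preorder.

No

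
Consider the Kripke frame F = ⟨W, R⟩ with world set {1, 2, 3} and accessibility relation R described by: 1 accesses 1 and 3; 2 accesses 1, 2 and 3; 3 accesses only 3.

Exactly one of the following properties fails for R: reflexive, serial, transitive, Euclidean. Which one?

Euclidean

Reflexive: yes — every world is R-related to itself.
Serial: yes — every world has a successor (e.g. 1 R 1).
Transitive: yes — every two-step R-path is closed by a direct edge.
Euclidean: no — 2 R 3 and 2 R 1, but not 3 R 1.
Only Euclidean fails.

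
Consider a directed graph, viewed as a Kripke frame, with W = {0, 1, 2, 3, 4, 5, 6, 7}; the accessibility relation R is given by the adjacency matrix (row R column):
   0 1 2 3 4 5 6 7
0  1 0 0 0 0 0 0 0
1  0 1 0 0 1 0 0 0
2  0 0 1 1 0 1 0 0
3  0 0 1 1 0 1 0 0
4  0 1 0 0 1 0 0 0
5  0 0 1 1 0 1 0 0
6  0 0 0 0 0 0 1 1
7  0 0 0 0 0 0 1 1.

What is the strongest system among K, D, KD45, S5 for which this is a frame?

Serial (axiom D): yes — every world has a successor (e.g. 0 R 0).
Euclidean (axiom 5): yes — any two successors of a common world are R-related.
Transitive (axiom 4): yes — every two-step R-path is closed by a direct edge.
Reflexive (axiom T): yes — every world is R-related to itself.
So F validates K, D, KD45, S5. The strongest is S5.

S5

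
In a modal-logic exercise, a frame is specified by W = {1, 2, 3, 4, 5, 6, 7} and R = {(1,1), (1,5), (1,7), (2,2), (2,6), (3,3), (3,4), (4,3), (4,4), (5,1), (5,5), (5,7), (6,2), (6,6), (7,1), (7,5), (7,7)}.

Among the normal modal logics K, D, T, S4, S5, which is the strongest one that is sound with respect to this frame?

S5

Serial (axiom D): yes — every world has a successor (e.g. 1 R 1).
Reflexive (axiom T): yes — every world is R-related to itself.
Transitive (axiom 4): yes — every two-step R-path is closed by a direct edge.
Euclidean (axiom 5): yes — any two successors of a common world are R-related.
So F validates K, D, T, S4, S5. The strongest is S5.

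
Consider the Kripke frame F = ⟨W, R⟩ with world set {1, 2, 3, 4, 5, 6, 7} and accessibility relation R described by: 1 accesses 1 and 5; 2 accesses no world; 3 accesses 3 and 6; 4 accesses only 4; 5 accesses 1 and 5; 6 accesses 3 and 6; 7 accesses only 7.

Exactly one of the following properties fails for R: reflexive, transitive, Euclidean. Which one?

reflexive

Reflexive: no — 2 is not related to itself.
Transitive: yes — every two-step R-path is closed by a direct edge.
Euclidean: yes — any two successors of a common world are R-related.
Only reflexive fails.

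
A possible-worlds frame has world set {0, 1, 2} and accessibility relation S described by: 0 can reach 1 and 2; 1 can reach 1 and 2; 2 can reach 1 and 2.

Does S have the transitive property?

Transitive: yes — every two-step S-path is closed by a direct edge.

Yes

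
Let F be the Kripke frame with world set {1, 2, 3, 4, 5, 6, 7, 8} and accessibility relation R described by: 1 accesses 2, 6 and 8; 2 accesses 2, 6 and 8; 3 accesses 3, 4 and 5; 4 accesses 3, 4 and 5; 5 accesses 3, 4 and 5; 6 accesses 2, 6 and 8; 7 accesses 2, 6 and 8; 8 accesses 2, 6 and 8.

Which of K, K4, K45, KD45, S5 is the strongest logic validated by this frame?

Transitive (axiom 4): yes — every two-step R-path is closed by a direct edge.
Euclidean (axiom 5): yes — any two successors of a common world are R-related.
Serial (axiom D): yes — every world has a successor (e.g. 1 R 2).
Reflexive (axiom T): no — 1 is not related to itself.
So F validates K, K4, K45, KD45; S5 would additionally require R to be reflexive. The strongest is KD45.

KD45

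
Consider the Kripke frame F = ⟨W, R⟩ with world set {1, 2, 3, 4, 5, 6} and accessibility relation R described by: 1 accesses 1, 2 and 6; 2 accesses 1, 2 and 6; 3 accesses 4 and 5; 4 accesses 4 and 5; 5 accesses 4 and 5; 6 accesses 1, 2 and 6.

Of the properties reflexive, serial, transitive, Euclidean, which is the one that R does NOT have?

Reflexive: no — 3 is not related to itself.
Serial: yes — every world has a successor (e.g. 1 R 1).
Transitive: yes — every two-step R-path is closed by a direct edge.
Euclidean: yes — any two successors of a common world are R-related.
Only reflexive fails.

reflexive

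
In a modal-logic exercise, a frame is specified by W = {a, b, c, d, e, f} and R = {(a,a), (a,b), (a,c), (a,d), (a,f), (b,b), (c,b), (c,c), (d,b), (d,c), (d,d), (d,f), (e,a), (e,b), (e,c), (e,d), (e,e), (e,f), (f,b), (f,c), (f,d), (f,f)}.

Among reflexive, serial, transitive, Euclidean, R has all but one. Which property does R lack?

Euclidean

Reflexive: yes — every world is R-related to itself.
Serial: yes — every world has a successor (e.g. a R a).
Transitive: yes — every two-step R-path is closed by a direct edge.
Euclidean: no — a R b and a R c, but not b R c.
Only Euclidean fails.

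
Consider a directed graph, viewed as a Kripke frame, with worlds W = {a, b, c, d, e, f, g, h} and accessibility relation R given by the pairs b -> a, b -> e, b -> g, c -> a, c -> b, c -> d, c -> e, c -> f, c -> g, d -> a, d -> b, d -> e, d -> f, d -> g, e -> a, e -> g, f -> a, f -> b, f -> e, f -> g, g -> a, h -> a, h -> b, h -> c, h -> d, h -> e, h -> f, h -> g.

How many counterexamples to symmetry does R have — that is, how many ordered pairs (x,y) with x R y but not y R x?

28

Enumerating: (b,a), (b,e), (b,g), (c,a), (c,b), (c,d), (c,e), (c,f), (c,g), (d,a), (d,b), (d,e), … and 16 more.
Total: 28.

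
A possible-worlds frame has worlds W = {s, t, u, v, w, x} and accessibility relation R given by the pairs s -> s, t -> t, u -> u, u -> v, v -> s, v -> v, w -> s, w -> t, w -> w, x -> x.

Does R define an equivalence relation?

No

Reflexive: yes — every world is R-related to itself.
Symmetric: no — u R v but not v R u.
Transitive: no — u R v and v R s, but not u R s.
So R is not an equivalence relation.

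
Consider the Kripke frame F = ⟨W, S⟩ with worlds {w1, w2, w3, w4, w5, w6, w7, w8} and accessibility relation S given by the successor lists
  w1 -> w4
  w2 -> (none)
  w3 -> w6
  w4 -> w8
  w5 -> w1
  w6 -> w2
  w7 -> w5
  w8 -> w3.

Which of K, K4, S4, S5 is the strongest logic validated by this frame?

Transitive (axiom 4): no — w1 S w4 and w4 S w8, but not w1 S w8.
Reflexive (axiom T): no — w1 is not related to itself.
Euclidean (axiom 5): no — w1 S w4 and w1 S w4, but not w4 S w4.
So F validates K; K4 would additionally require S to be transitive. The strongest is K.

K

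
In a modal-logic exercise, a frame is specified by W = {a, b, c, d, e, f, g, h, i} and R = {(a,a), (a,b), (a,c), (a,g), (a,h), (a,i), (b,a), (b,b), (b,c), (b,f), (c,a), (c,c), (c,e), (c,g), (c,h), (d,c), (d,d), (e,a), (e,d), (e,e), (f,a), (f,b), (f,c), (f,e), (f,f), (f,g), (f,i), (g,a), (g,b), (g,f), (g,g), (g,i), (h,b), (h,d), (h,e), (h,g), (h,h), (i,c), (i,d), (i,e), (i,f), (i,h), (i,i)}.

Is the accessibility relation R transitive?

No

Transitive: no — a R b and b R f, but not a R f.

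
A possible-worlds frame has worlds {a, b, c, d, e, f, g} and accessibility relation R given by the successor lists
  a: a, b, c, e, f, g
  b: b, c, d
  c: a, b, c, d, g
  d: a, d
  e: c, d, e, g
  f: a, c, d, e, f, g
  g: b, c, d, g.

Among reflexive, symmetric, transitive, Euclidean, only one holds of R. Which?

Reflexive: yes — every world is R-related to itself.
Symmetric: no — a R b but not b R a.
Transitive: no — a R b and b R d, but not a R d.
Euclidean: no — a R b and a R e, but not b R e.
Only reflexive holds.

reflexive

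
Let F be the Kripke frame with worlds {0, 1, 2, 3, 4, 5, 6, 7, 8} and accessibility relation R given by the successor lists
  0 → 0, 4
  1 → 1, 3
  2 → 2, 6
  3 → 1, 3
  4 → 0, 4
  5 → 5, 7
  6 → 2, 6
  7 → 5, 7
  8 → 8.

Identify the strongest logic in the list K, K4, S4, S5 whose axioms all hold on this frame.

S5

Transitive (axiom 4): yes — every two-step R-path is closed by a direct edge.
Reflexive (axiom T): yes — every world is R-related to itself.
Euclidean (axiom 5): yes — any two successors of a common world are R-related.
So F validates K, K4, S4, S5. The strongest is S5.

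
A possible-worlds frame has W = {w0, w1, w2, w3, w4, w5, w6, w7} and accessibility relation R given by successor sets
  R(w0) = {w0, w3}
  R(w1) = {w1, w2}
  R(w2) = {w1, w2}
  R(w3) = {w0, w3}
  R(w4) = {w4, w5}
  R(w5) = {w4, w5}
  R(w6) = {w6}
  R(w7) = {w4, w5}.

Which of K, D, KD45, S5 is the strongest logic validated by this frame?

KD45

Serial (axiom D): yes — every world has a successor (e.g. w0 R w0).
Euclidean (axiom 5): yes — any two successors of a common world are R-related.
Transitive (axiom 4): yes — every two-step R-path is closed by a direct edge.
Reflexive (axiom T): no — w7 is not related to itself.
So F validates K, D, KD45; S5 would additionally require R to be reflexive. The strongest is KD45.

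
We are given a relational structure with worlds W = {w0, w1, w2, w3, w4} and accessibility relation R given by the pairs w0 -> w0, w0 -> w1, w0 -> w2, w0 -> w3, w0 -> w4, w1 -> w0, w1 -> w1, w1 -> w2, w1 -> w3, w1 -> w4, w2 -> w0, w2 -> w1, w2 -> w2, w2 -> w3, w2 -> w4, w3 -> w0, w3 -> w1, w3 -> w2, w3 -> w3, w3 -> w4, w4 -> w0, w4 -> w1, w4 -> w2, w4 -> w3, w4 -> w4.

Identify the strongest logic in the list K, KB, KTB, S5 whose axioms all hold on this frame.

Symmetric (axiom B): yes — every pair in R has its reverse in R.
Reflexive (axiom T): yes — every world is R-related to itself.
Euclidean (axiom 5): yes — any two successors of a common world are R-related.
So F validates K, KB, KTB, S5. The strongest is S5.

S5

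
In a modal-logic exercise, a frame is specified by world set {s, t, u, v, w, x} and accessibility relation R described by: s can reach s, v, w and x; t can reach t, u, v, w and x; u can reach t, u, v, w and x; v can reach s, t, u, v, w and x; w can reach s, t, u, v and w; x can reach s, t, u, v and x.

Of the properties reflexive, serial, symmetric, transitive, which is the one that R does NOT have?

Reflexive: yes — every world is R-related to itself.
Serial: yes — every world has a successor (e.g. s R s).
Symmetric: yes — every pair in R has its reverse in R.
Transitive: no — s R v and v R t, but not s R t.
Only transitive fails.

transitive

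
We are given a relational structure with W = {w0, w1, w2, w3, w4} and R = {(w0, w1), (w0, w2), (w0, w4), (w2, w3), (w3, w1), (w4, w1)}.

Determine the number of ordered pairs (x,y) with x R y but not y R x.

6

Enumerating: (w0,w1), (w0,w2), (w0,w4), (w2,w3), (w3,w1), (w4,w1).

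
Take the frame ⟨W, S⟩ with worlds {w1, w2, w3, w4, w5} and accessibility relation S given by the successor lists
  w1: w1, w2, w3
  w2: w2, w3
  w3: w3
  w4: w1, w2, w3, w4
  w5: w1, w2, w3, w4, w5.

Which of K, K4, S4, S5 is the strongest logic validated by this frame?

Transitive (axiom 4): yes — every two-step S-path is closed by a direct edge.
Reflexive (axiom T): yes — every world is S-related to itself.
Euclidean (axiom 5): no — w1 S w3 and w1 S w2, but not w3 S w2.
So F validates K, K4, S4; S5 would additionally require S to be Euclidean. The strongest is S4.

S4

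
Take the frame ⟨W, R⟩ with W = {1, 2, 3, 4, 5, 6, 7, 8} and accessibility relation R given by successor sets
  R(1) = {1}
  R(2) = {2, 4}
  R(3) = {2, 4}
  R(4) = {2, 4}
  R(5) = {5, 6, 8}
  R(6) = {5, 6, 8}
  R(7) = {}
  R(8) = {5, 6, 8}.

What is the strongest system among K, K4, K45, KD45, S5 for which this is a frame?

Transitive (axiom 4): yes — every two-step R-path is closed by a direct edge.
Euclidean (axiom 5): yes — any two successors of a common world are R-related.
Serial (axiom D): no — 7 has no R-successor.
Reflexive (axiom T): no — 3 is not related to itself.
So F validates K, K4, K45; KD45 would additionally require R to be serial. The strongest is K45.

K45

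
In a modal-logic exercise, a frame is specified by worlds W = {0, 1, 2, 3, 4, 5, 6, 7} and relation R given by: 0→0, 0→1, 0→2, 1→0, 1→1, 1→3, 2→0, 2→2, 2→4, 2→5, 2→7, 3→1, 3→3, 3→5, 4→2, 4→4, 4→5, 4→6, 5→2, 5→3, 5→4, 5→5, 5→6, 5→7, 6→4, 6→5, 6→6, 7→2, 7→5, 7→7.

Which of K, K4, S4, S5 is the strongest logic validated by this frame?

K

Transitive (axiom 4): no — 0 R 1 and 1 R 3, but not 0 R 3.
Reflexive (axiom T): yes — every world is R-related to itself.
Euclidean (axiom 5): no — 0 R 1 and 0 R 2, but not 1 R 2.
So F validates K; K4 would additionally require R to be transitive. The strongest is K.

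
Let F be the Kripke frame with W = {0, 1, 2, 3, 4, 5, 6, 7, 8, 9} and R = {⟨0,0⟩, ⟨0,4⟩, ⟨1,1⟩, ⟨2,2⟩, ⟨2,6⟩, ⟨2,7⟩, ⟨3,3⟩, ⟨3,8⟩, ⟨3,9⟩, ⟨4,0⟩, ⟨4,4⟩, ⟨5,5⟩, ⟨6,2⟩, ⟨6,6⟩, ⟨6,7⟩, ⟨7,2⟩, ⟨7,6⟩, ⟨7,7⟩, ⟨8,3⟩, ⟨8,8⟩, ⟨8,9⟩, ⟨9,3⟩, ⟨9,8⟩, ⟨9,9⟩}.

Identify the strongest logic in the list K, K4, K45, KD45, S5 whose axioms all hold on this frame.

Transitive (axiom 4): yes — every two-step R-path is closed by a direct edge.
Euclidean (axiom 5): yes — any two successors of a common world are R-related.
Serial (axiom D): yes — every world has a successor (e.g. 0 R 0).
Reflexive (axiom T): yes — every world is R-related to itself.
So F validates K, K4, K45, KD45, S5. The strongest is S5.

S5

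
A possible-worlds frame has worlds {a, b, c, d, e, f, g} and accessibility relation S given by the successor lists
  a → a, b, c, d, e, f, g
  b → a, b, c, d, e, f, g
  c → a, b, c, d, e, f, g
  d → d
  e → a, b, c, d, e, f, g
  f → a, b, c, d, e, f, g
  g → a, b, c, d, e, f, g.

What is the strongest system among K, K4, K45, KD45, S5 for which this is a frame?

K4

Transitive (axiom 4): yes — every two-step S-path is closed by a direct edge.
Euclidean (axiom 5): no — a S d and a S b, but not d S b.
Serial (axiom D): yes — every world has a successor (e.g. a S a).
Reflexive (axiom T): yes — every world is S-related to itself.
So F validates K, K4; K45 would additionally require S to be Euclidean. The strongest is K4.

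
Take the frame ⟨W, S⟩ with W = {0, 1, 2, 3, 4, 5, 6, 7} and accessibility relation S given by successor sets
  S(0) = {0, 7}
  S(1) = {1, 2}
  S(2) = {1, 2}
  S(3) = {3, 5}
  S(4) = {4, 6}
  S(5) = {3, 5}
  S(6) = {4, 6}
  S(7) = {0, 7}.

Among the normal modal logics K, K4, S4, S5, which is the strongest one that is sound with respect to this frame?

Transitive (axiom 4): yes — every two-step S-path is closed by a direct edge.
Reflexive (axiom T): yes — every world is S-related to itself.
Euclidean (axiom 5): yes — any two successors of a common world are S-related.
So F validates K, K4, S4, S5. The strongest is S5.

S5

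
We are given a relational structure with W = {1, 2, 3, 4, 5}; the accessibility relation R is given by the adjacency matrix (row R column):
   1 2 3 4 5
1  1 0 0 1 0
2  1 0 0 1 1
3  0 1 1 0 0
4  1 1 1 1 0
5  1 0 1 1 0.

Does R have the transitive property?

Transitive: no — 1 R 4 and 4 R 2, but not 1 R 2.

No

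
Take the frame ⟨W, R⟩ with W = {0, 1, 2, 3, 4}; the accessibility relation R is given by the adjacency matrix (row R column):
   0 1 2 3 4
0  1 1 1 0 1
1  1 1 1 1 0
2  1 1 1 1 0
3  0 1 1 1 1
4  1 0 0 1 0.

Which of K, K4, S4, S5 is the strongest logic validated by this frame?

K

Transitive (axiom 4): no — 0 R 1 and 1 R 3, but not 0 R 3.
Reflexive (axiom T): no — 4 is not related to itself.
Euclidean (axiom 5): no — 0 R 1 and 0 R 4, but not 1 R 4.
So F validates K; K4 would additionally require R to be transitive. The strongest is K.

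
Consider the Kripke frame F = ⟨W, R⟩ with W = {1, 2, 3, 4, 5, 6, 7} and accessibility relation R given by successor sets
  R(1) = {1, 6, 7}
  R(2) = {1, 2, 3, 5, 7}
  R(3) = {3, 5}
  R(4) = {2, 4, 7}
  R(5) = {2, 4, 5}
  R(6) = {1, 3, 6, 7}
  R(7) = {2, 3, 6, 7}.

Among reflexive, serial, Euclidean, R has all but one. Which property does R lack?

Euclidean

Reflexive: yes — every world is R-related to itself.
Serial: yes — every world has a successor (e.g. 1 R 1).
Euclidean: no — 2 R 1 and 2 R 3, but not 1 R 3.
Only Euclidean fails.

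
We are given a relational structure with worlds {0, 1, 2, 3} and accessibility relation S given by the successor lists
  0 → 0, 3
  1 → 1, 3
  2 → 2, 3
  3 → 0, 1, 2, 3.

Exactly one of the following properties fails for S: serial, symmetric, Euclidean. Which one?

Serial: yes — every world has a successor (e.g. 0 S 0).
Symmetric: yes — every pair in S has its reverse in S.
Euclidean: no — 3 S 0 and 3 S 1, but not 0 S 1.
Only Euclidean fails.

Euclidean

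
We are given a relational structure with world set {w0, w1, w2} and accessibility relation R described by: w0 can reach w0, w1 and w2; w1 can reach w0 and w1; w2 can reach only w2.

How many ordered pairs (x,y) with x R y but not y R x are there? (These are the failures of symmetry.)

Enumerating: (w0,w2).

1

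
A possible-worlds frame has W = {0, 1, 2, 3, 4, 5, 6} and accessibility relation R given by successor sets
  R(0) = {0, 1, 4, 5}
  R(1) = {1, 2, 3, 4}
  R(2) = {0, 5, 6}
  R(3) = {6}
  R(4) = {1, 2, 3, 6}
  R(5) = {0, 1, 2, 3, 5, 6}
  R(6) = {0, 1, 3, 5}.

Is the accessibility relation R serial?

Serial: yes — every world has a successor (e.g. 0 R 0).

Yes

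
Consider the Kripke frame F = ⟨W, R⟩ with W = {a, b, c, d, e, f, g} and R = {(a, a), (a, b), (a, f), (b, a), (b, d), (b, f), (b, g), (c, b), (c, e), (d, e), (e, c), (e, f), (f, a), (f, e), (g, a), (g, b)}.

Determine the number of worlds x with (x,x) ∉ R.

6

Enumerating: b, c, d, e, f, g.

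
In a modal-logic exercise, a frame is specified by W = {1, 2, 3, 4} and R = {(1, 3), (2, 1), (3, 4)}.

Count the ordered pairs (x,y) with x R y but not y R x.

Enumerating: (1,3), (2,1), (3,4).

3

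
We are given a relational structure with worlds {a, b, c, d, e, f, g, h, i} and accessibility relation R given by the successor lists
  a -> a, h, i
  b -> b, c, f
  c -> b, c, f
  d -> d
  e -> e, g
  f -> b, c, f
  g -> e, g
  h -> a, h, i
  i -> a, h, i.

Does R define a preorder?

Yes

Reflexive: yes — every world is R-related to itself.
Transitive: yes — every two-step R-path is closed by a direct edge.
So R is a preorder.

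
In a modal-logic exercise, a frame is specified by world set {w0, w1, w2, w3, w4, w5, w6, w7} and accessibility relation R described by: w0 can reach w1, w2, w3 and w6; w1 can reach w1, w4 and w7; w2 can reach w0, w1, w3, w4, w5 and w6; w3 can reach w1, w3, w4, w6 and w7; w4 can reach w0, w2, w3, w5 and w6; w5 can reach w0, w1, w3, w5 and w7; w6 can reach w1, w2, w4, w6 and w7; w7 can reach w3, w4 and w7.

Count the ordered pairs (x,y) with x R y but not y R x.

19

Enumerating: (w0,w1), (w0,w3), (w0,w6), (w1,w4), (w1,w7), (w2,w1), (w2,w3), (w2,w5), (w3,w1), (w3,w6), (w4,w0), (w4,w5), … and 7 more.
Total: 19.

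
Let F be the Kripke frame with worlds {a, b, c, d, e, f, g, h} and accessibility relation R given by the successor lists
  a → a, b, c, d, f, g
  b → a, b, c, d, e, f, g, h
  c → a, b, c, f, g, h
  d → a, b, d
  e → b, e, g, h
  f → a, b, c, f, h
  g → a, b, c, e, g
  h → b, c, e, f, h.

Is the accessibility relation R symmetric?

Yes

Symmetric: yes — every pair in R has its reverse in R.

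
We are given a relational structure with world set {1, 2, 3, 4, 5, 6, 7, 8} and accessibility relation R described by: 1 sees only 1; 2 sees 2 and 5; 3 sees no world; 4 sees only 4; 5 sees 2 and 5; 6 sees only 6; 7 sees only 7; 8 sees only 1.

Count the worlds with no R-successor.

Enumerating: 3.

1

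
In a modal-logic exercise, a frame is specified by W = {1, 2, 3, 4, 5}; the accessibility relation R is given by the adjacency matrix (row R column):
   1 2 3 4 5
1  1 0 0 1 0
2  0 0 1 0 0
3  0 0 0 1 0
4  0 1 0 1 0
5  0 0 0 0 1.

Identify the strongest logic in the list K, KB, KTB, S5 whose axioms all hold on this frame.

K

Symmetric (axiom B): no — 1 R 4 but not 4 R 1.
Reflexive (axiom T): no — 2 is not related to itself.
Euclidean (axiom 5): no — 1 R 4 and 1 R 1, but not 4 R 1.
So F validates K; KB would additionally require R to be symmetric. The strongest is K.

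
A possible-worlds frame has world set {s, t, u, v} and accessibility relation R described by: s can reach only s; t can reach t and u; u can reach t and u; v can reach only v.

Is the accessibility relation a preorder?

Reflexive: yes — every world is R-related to itself.
Transitive: yes — every two-step R-path is closed by a direct edge.
So R is a preorder.

Yes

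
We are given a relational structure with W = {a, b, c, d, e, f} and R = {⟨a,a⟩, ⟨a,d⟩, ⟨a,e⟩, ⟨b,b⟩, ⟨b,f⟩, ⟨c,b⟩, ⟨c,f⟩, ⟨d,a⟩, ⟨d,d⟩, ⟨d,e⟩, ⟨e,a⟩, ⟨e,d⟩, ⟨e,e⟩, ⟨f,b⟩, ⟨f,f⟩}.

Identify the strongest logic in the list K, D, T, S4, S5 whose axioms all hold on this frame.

D

Serial (axiom D): yes — every world has a successor (e.g. a R a).
Reflexive (axiom T): no — c is not related to itself.
Transitive (axiom 4): yes — every two-step R-path is closed by a direct edge.
Euclidean (axiom 5): yes — any two successors of a common world are R-related.
So F validates K, D; T would additionally require R to be reflexive. The strongest is D.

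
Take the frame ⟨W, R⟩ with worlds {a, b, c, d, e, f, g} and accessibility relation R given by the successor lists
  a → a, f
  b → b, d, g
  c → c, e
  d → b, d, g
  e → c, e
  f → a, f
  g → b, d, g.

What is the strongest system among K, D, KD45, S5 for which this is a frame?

S5

Serial (axiom D): yes — every world has a successor (e.g. a R a).
Euclidean (axiom 5): yes — any two successors of a common world are R-related.
Transitive (axiom 4): yes — every two-step R-path is closed by a direct edge.
Reflexive (axiom T): yes — every world is R-related to itself.
So F validates K, D, KD45, S5. The strongest is S5.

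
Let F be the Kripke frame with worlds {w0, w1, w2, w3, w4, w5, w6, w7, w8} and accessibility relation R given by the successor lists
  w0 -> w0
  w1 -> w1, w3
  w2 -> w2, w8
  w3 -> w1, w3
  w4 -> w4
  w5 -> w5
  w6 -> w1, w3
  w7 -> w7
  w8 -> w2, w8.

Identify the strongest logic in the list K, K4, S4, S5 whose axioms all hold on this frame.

K4

Transitive (axiom 4): yes — every two-step R-path is closed by a direct edge.
Reflexive (axiom T): no — w6 is not related to itself.
Euclidean (axiom 5): yes — any two successors of a common world are R-related.
So F validates K, K4; S4 would additionally require R to be reflexive. The strongest is K4.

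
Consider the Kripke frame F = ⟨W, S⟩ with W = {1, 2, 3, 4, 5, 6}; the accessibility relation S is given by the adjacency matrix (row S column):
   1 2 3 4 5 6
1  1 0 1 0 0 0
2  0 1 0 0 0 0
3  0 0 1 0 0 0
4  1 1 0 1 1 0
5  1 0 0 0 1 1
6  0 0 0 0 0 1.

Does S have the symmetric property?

Symmetric: no — 1 S 3 but not 3 S 1.

No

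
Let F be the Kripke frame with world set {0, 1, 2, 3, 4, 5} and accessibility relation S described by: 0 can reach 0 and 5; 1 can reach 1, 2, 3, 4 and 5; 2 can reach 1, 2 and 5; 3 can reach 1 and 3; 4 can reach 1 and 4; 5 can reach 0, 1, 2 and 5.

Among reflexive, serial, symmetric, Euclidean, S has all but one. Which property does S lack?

Euclidean

Reflexive: yes — every world is S-related to itself.
Serial: yes — every world has a successor (e.g. 0 S 0).
Symmetric: yes — every pair in S has its reverse in S.
Euclidean: no — 1 S 2 and 1 S 3, but not 2 S 3.
Only Euclidean fails.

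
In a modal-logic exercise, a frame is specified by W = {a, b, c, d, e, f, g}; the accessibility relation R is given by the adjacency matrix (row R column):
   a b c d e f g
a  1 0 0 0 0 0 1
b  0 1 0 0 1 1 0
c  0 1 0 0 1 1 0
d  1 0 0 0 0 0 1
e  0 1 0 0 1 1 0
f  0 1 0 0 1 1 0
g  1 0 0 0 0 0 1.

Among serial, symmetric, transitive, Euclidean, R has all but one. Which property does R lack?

Serial: yes — every world has a successor (e.g. a R a).
Symmetric: no — c R b but not b R c.
Transitive: yes — every two-step R-path is closed by a direct edge.
Euclidean: yes — any two successors of a common world are R-related.
Only symmetric fails.

symmetric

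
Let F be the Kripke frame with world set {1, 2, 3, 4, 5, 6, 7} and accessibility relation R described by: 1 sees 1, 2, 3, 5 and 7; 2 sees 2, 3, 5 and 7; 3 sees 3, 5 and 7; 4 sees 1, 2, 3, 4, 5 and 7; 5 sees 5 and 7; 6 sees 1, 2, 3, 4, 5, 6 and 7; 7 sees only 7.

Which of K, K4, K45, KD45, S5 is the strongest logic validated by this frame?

K4

Transitive (axiom 4): yes — every two-step R-path is closed by a direct edge.
Euclidean (axiom 5): no — 1 R 3 and 1 R 2, but not 3 R 2.
Serial (axiom D): yes — every world has a successor (e.g. 1 R 1).
Reflexive (axiom T): yes — every world is R-related to itself.
So F validates K, K4; K45 would additionally require R to be Euclidean. The strongest is K4.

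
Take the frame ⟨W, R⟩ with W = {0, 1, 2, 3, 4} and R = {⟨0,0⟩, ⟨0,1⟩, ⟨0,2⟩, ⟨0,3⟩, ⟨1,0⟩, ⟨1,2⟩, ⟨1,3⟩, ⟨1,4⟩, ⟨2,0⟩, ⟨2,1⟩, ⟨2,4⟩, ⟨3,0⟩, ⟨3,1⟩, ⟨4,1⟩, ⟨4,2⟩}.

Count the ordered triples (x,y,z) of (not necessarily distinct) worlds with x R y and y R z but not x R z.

21

Enumerating: (0,1,4), (0,2,4), (1,0,1), (1,2,1), (1,3,1), (1,4,1), (2,0,2), (2,0,3), (2,1,2), (2,1,3), (2,4,2), (3,0,2), … and 9 more.
Total: 21.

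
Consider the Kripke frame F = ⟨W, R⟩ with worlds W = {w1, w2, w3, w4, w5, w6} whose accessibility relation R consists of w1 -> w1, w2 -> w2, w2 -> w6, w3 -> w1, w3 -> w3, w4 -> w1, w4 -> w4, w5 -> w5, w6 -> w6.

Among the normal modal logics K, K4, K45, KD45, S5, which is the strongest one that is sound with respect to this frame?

Transitive (axiom 4): yes — every two-step R-path is closed by a direct edge.
Euclidean (axiom 5): no — w2 R w6 and w2 R w2, but not w6 R w2.
Serial (axiom D): yes — every world has a successor (e.g. w1 R w1).
Reflexive (axiom T): yes — every world is R-related to itself.
So F validates K, K4; K45 would additionally require R to be Euclidean. The strongest is K4.

K4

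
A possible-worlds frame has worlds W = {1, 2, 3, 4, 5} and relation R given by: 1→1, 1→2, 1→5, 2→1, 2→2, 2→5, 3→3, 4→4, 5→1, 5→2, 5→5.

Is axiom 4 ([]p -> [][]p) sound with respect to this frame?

The schema 4 characterises exactly the transitive frames.
Transitive: yes — every two-step R-path is closed by a direct edge.

Yes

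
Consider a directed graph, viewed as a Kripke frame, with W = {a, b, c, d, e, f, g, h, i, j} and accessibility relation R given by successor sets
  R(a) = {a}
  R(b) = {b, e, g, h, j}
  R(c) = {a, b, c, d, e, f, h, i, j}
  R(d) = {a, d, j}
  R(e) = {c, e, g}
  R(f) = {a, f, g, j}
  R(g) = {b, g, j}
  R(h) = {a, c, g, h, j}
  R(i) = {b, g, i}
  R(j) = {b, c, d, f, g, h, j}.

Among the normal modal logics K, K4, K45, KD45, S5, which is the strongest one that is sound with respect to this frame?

Transitive (axiom 4): no — b R e and e R c, but not b R c.
Euclidean (axiom 5): no — b R e and b R h, but not e R h.
Serial (axiom D): yes — every world has a successor (e.g. a R a).
Reflexive (axiom T): yes — every world is R-related to itself.
So F validates K; K4 would additionally require R to be transitive. The strongest is K.

K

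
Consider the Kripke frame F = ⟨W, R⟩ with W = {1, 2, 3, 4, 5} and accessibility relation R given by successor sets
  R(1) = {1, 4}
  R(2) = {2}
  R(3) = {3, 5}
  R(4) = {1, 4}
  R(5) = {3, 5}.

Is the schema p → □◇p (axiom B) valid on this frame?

Axiom B corresponds to the accessibility relation being symmetric.
Symmetric: yes — every pair in R has its reverse in R.

Yes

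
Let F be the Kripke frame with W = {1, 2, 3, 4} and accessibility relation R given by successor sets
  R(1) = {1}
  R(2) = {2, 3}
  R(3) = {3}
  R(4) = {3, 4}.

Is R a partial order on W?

Yes

Reflexive: yes — every world is R-related to itself.
Transitive: yes — every two-step R-path is closed by a direct edge.
Antisymmetric: yes — no distinct pair is related both ways.
So R is a partial order.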